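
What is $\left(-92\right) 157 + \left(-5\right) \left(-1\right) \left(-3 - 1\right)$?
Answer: $-14464$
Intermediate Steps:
$\left(-92\right) 157 + \left(-5\right) \left(-1\right) \left(-3 - 1\right) = -14444 + 5 \left(-4\right) = -14444 - 20 = -14464$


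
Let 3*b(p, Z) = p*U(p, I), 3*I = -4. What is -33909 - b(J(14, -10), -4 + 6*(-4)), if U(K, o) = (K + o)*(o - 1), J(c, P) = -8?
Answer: -913975/27 ≈ -33851.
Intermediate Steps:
I = -4/3 (I = (⅓)*(-4) = -4/3 ≈ -1.3333)
U(K, o) = (-1 + o)*(K + o) (U(K, o) = (K + o)*(-1 + o) = (-1 + o)*(K + o))
b(p, Z) = p*(28/9 - 7*p/3)/3 (b(p, Z) = (p*((-4/3)² - p - 1*(-4/3) + p*(-4/3)))/3 = (p*(16/9 - p + 4/3 - 4*p/3))/3 = (p*(28/9 - 7*p/3))/3 = p*(28/9 - 7*p/3)/3)
-33909 - b(J(14, -10), -4 + 6*(-4)) = -33909 - 7*(-8)*(4 - 3*(-8))/27 = -33909 - 7*(-8)*(4 + 24)/27 = -33909 - 7*(-8)*28/27 = -33909 - 1*(-1568/27) = -33909 + 1568/27 = -913975/27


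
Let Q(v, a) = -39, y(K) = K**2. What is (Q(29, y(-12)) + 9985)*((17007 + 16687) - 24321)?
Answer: 93223858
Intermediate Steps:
(Q(29, y(-12)) + 9985)*((17007 + 16687) - 24321) = (-39 + 9985)*((17007 + 16687) - 24321) = 9946*(33694 - 24321) = 9946*9373 = 93223858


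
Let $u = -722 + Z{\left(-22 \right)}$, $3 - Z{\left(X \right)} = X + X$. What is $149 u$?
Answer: $-100575$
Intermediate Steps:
$Z{\left(X \right)} = 3 - 2 X$ ($Z{\left(X \right)} = 3 - \left(X + X\right) = 3 - 2 X$)
$u = -675$ ($u = -722 + \left(3 - -44\right) = -722 + \left(3 + 44\right) = -722 + 47 = -675$)
$149 u = 149 \left(-675\right) = -100575$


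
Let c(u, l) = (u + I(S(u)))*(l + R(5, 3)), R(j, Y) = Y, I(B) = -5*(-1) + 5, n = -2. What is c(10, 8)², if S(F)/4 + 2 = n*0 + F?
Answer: 48400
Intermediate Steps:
S(F) = -8 + 4*F (S(F) = -8 + 4*(-2*0 + F) = -8 + 4*(0 + F) = -8 + 4*F)
I(B) = 10 (I(B) = 5 + 5 = 10)
c(u, l) = (3 + l)*(10 + u) (c(u, l) = (u + 10)*(l + 3) = (10 + u)*(3 + l) = (3 + l)*(10 + u))
c(10, 8)² = (30 + 3*10 + 10*8 + 8*10)² = (30 + 30 + 80 + 80)² = 220² = 48400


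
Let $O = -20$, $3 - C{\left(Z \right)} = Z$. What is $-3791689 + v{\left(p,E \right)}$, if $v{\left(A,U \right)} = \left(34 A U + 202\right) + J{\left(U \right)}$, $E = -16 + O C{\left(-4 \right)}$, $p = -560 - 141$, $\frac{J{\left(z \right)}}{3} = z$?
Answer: $-73851$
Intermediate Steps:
$J{\left(z \right)} = 3 z$
$C{\left(Z \right)} = 3 - Z$
$p = -701$ ($p = -560 - 141 = -701$)
$E = -156$ ($E = -16 - 20 \left(3 - -4\right) = -16 - 20 \left(3 + 4\right) = -16 - 140 = -156$)
$v{\left(A,U \right)} = 202 + 3 U + 34 A U$ ($v{\left(A,U \right)} = \left(34 A U + 202\right) + 3 U = \left(202 + 34 A U\right) + 3 U = 202 + 3 U + 34 A U$)
$-3791689 + v{\left(p,E \right)} = -3791689 + \left(202 + 3 \left(-156\right) + 34 \left(-701\right) \left(-156\right)\right) = -3791689 + \left(202 - 468 + 3718104\right) = -3791689 + 3717838 = -73851$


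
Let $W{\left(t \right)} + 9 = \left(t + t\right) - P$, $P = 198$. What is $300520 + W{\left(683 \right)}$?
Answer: $301679$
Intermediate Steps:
$W{\left(t \right)} = -207 + 2 t$ ($W{\left(t \right)} = -9 + \left(\left(t + t\right) - 198\right) = -9 + \left(2 t - 198\right) = -9 + \left(-198 + 2 t\right) = -207 + 2 t$)
$300520 + W{\left(683 \right)} = 300520 + \left(-207 + 2 \cdot 683\right) = 300520 + \left(-207 + 1366\right) = 300520 + 1159 = 301679$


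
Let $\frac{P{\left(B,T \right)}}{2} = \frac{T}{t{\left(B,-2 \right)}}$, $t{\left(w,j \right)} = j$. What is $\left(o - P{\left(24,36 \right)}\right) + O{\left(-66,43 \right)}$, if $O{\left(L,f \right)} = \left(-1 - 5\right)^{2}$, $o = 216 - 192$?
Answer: $96$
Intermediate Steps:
$P{\left(B,T \right)} = - T$ ($P{\left(B,T \right)} = 2 \frac{T}{-2} = 2 T \left(- \frac{1}{2}\right) = 2 \left(- \frac{T}{2}\right) = - T$)
$o = 24$
$O{\left(L,f \right)} = 36$ ($O{\left(L,f \right)} = \left(-6\right)^{2} = 36$)
$\left(o - P{\left(24,36 \right)}\right) + O{\left(-66,43 \right)} = \left(24 - \left(-1\right) 36\right) + 36 = \left(24 - -36\right) + 36 = \left(24 + 36\right) + 36 = 60 + 36 = 96$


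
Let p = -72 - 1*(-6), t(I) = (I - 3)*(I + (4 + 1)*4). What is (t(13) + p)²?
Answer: 69696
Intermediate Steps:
t(I) = (-3 + I)*(20 + I) (t(I) = (-3 + I)*(I + 5*4) = (-3 + I)*(I + 20) = (-3 + I)*(20 + I))
p = -66 (p = -72 + 6 = -66)
(t(13) + p)² = ((-60 + 13² + 17*13) - 66)² = ((-60 + 169 + 221) - 66)² = (330 - 66)² = 264² = 69696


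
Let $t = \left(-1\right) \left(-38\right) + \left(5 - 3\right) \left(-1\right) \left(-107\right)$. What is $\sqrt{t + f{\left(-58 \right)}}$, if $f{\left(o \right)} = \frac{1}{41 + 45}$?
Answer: $\frac{\sqrt{1863878}}{86} \approx 15.875$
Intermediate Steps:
$f{\left(o \right)} = \frac{1}{86}$
$t = 252$ ($t = 38 + 2 \left(-1\right) \left(-107\right) = 38 - -214 = 38 + 214 = 252$)
$\sqrt{t + f{\left(-58 \right)}} = \sqrt{252 + \frac{1}{86}} = \sqrt{\frac{21673}{86}} = \frac{\sqrt{1863878}}{86}$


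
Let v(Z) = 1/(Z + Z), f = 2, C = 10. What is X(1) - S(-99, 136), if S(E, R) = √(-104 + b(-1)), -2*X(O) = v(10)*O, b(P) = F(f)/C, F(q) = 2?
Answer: -1/40 - I*√2595/5 ≈ -0.025 - 10.188*I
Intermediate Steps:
b(P) = ⅕ (b(P) = 2/10 = 2*(⅒) = ⅕)
v(Z) = 1/(2*Z)
X(O) = -O/40 (X(O) = -(½)/10*O/2 = -(½)*(⅒)*O/2 = -O/40)
S(E, R) = I*√2595/5 (S(E, R) = √(-104 + ⅕) = √(-519/5) = I*√2595/5)
X(1) - S(-99, 136) = -1/40*1 - I*√2595/5 = -1/40 - I*√2595/5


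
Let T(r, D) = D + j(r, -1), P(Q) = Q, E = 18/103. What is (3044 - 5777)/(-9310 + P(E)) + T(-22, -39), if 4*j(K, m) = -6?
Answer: -38554437/958912 ≈ -40.206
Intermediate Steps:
E = 18/103 (E = 18*(1/103) = 18/103 ≈ 0.17476)
j(K, m) = -3/2 (j(K, m) = (¼)*(-6) = -3/2)
T(r, D) = -3/2 + D (T(r, D) = D - 3/2 = -3/2 + D)
(3044 - 5777)/(-9310 + P(E)) + T(-22, -39) = (3044 - 5777)/(-9310 + 18/103) + (-3/2 - 39) = -2733/(-958912/103) - 81/2 = -2733*(-103/958912) - 81/2 = 281499/958912 - 81/2 = -38554437/958912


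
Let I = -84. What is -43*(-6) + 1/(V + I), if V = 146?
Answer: 15997/62 ≈ 258.02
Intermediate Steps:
-43*(-6) + 1/(V + I) = -43*(-6) + 1/(146 - 84) = 258 + 1/62 = 15997/62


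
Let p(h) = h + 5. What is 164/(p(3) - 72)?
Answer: -41/16 ≈ -2.5625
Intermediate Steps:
p(h) = 5 + h
164/(p(3) - 72) = 164/((5 + 3) - 72) = 164/(8 - 72) = 164/(-64) = 164*(-1/64) = -41/16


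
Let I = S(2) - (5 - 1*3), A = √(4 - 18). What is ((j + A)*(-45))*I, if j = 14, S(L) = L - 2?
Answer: 1260 + 90*I*√14 ≈ 1260.0 + 336.75*I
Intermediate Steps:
S(L) = -2 + L
A = I*√14 (A = √(-14) = I*√14 ≈ 3.7417*I)
I = -2 (I = (-2 + 2) - (5 - 1*3) = 0 - (5 - 3) = 0 - 1*2 = 0 - 2 = -2)
((j + A)*(-45))*I = ((14 + I*√14)*(-45))*(-2) = (-630 - 45*I*√14)*(-2) = 1260 + 90*I*√14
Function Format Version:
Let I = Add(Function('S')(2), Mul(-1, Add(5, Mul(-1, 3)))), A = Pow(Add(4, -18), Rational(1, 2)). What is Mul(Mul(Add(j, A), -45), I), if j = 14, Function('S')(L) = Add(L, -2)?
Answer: Add(1260, Mul(90, I, Pow(14, Rational(1, 2)))) ≈ Add(1260.0, Mul(336.75, I))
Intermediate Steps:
Function('S')(L) = Add(-2, L)
A = Mul(I, Pow(14, Rational(1, 2))) (A = Pow(-14, Rational(1, 2)) = Mul(I, Pow(14, Rational(1, 2))) ≈ Mul(3.7417, I))
I = -2 (I = Add(Add(-2, 2), Mul(-1, Add(5, Mul(-1, 3)))) = Add(0, Mul(-1, Add(5, -3))) = Add(0, Mul(-1, 2)) = Add(0, -2) = -2)
Mul(Mul(Add(j, A), -45), I) = Mul(Mul(Add(14, Mul(I, Pow(14, Rational(1, 2)))), -45), -2) = Mul(Add(-630, Mul(-45, I, Pow(14, Rational(1, 2)))), -2) = Add(1260, Mul(90, I, Pow(14, Rational(1, 2))))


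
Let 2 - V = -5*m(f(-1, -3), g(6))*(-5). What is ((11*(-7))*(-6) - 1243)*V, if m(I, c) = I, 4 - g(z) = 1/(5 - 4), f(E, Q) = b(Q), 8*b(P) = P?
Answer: -71071/8 ≈ -8883.9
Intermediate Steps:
b(P) = P/8
f(E, Q) = Q/8
g(z) = 3 (g(z) = 4 - 1/(5 - 4) = 4 - 1/1 = 4 - 1*1 = 4 - 1 = 3)
V = 91/8 (V = 2 - (-5*(-3)/8)*(-5) = 2 - (-5*(-3/8))*(-5) = 2 - 15*(-5)/8 = 2 - 1*(-75/8) = 2 + 75/8 = 91/8 ≈ 11.375)
((11*(-7))*(-6) - 1243)*V = ((11*(-7))*(-6) - 1243)*(91/8) = (-77*(-6) - 1243)*(91/8) = (462 - 1243)*(91/8) = -781*91/8 = -71071/8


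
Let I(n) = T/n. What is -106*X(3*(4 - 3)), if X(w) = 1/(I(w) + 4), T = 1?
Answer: -318/13 ≈ -24.462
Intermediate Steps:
I(n) = 1/n
X(w) = 1/(4 + 1/w) (X(w) = 1/(1/w + 4) = 1/(4 + 1/w))
-106*X(3*(4 - 3)) = -106*3*(4 - 3)/(1 + 4*(3*(4 - 3))) = -106*3*1/(1 + 4*(3*1)) = -318/(1 + 4*3) = -318/(1 + 12) = -318/13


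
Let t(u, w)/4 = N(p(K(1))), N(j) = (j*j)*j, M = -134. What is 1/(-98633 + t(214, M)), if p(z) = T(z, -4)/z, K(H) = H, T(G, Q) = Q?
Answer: -1/98889 ≈ -1.0112e-5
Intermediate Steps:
p(z) = -4/z
N(j) = j**3 (N(j) = j**2*j = j**3)
t(u, w) = -256 (t(u, w) = 4*(-4/1)**3 = 4*(-4*1)**3 = 4*(-4)**3 = 4*(-64) = -256)
1/(-98633 + t(214, M)) = 1/(-98633 - 256) = 1/(-98889) = -1/98889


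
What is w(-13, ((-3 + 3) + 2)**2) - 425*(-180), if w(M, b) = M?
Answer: 76487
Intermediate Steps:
w(-13, ((-3 + 3) + 2)**2) - 425*(-180) = -13 - 425*(-180) = -13 + 76500 = 76487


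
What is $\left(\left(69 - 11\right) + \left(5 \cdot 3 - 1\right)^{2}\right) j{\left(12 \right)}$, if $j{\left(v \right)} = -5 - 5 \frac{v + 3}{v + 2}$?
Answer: $- \frac{18415}{7} \approx -2630.7$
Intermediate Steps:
$j{\left(v \right)} = -5 - \frac{5 \left(3 + v\right)}{2 + v}$ ($j{\left(v \right)} = -5 - 5 \frac{3 + v}{2 + v} = -5 - \frac{5 \left(3 + v\right)}{2 + v}$)
$\left(\left(69 - 11\right) + \left(5 \cdot 3 - 1\right)^{2}\right) j{\left(12 \right)} = \left(\left(69 - 11\right) + \left(5 \cdot 3 - 1\right)^{2}\right) \frac{5 \left(-5 - 24\right)}{2 + 12} = \left(\left(69 - 11\right) + \left(15 - 1\right)^{2}\right) \frac{5 \left(-5 - 24\right)}{14} = \left(58 + 14^{2}\right) 5 \cdot \frac{1}{14} \left(-29\right) = \left(58 + 196\right) \left(- \frac{145}{14}\right) = 254 \left(- \frac{145}{14}\right) = - \frac{18415}{7}$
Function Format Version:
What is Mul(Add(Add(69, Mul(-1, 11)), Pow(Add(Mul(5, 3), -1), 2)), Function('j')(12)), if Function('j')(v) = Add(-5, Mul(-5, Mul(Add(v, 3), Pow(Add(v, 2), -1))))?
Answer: Rational(-18415, 7) ≈ -2630.7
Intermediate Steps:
Function('j')(v) = Add(-5, Mul(-5, Pow(Add(2, v), -1), Add(3, v))) (Function('j')(v) = Add(-5, Mul(-5, Mul(Add(3, v), Pow(Add(2, v), -1)))) = Add(-5, Mul(-5, Mul(Pow(Add(2, v), -1), Add(3, v)))) = Add(-5, Mul(-5, Pow(Add(2, v), -1), Add(3, v))))
Mul(Add(Add(69, Mul(-1, 11)), Pow(Add(Mul(5, 3), -1), 2)), Function('j')(12)) = Mul(Add(Add(69, Mul(-1, 11)), Pow(Add(Mul(5, 3), -1), 2)), Mul(5, Pow(Add(2, 12), -1), Add(-5, Mul(-2, 12)))) = Mul(Add(Add(69, -11), Pow(Add(15, -1), 2)), Mul(5, Pow(14, -1), Add(-5, -24))) = Mul(Add(58, Pow(14, 2)), Mul(5, Rational(1, 14), -29)) = Mul(Add(58, 196), Rational(-145, 14)) = Mul(254, Rational(-145, 14)) = Rational(-18415, 7)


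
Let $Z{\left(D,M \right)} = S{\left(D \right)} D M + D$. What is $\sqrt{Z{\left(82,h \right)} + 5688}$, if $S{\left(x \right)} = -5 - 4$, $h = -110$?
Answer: $5 \sqrt{3478} \approx 294.87$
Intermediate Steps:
$S{\left(x \right)} = -9$
$Z{\left(D,M \right)} = D - 9 D M$ ($Z{\left(D,M \right)} = - 9 D M + D = D - 9 D M$)
$\sqrt{Z{\left(82,h \right)} + 5688} = \sqrt{82 \left(1 - -990\right) + 5688} = \sqrt{82 \left(1 + 990\right) + 5688} = \sqrt{82 \cdot 991 + 5688} = \sqrt{81262 + 5688} = \sqrt{86950} = 5 \sqrt{3478}$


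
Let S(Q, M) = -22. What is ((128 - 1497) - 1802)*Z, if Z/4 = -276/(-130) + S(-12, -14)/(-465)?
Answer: -11094272/403 ≈ -27529.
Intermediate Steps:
Z = 10496/1209 (Z = 4*(-276/(-130) - 22/(-465)) = 4*(-276*(-1/130) - 22*(-1/465)) = 4*(138/65 + 22/465) = 4*(2624/1209) = 10496/1209 ≈ 8.6815)
((128 - 1497) - 1802)*Z = ((128 - 1497) - 1802)*(10496/1209) = (-1369 - 1802)*(10496/1209) = -3171*10496/1209 = -11094272/403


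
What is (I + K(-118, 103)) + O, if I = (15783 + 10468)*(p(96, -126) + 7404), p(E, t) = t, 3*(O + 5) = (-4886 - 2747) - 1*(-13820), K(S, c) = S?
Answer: 573170152/3 ≈ 1.9106e+8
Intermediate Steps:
O = 6172/3 (O = -5 + ((-4886 - 2747) - 1*(-13820))/3 = -5 + (-7633 + 13820)/3 = -5 + (⅓)*6187 = -5 + 6187/3 = 6172/3 ≈ 2057.3)
I = 191054778 (I = (15783 + 10468)*(-126 + 7404) = 26251*7278 = 191054778)
(I + K(-118, 103)) + O = (191054778 - 118) + 6172/3 = 191054660 + 6172/3 = 573170152/3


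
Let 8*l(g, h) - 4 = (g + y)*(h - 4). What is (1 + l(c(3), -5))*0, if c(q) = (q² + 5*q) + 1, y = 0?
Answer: 0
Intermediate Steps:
c(q) = 1 + q² + 5*q
l(g, h) = ½ + g*(-4 + h)/8 (l(g, h) = ½ + ((g + 0)*(h - 4))/8 = ½ + (g*(-4 + h))/8 = ½ + g*(-4 + h)/8)
(1 + l(c(3), -5))*0 = (1 + (½ - (1 + 3² + 5*3)/2 + (⅛)*(1 + 3² + 5*3)*(-5)))*0 = (1 + (½ - (1 + 9 + 15)/2 + (⅛)*(1 + 9 + 15)*(-5)))*0 = (1 + (½ - ½*25 + (⅛)*25*(-5)))*0 = (1 + (½ - 25/2 - 125/8))*0 = (1 - 221/8)*0 = -213/8*0 = 0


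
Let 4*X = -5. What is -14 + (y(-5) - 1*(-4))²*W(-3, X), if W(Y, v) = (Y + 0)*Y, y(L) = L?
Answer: -5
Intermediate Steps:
X = -5/4 (X = (¼)*(-5) = -5/4 ≈ -1.2500)
W(Y, v) = Y² (W(Y, v) = Y*Y = Y²)
-14 + (y(-5) - 1*(-4))²*W(-3, X) = -14 + (-5 - 1*(-4))²*(-3)² = -14 + (-5 + 4)²*9 = -14 + (-1)²*9 = -14 + 1*9 = -14 + 9 = -5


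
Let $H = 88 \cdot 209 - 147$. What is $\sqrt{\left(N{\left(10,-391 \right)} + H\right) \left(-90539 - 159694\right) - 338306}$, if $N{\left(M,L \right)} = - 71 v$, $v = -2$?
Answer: $i \sqrt{4601372477} \approx 67833.0 i$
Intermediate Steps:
$H = 18245$ ($H = 18392 - 147 = 18245$)
$N{\left(M,L \right)} = 142$ ($N{\left(M,L \right)} = \left(-71\right) \left(-2\right) = 142$)
$\sqrt{\left(N{\left(10,-391 \right)} + H\right) \left(-90539 - 159694\right) - 338306} = \sqrt{\left(142 + 18245\right) \left(-90539 - 159694\right) - 338306} = \sqrt{18387 \left(-250233\right) - 338306} = \sqrt{-4601034171 - 338306} = \sqrt{-4601372477} = i \sqrt{4601372477}$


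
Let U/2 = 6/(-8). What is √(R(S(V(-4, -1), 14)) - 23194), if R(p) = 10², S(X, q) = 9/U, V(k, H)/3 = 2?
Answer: 3*I*√2566 ≈ 151.97*I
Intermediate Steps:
V(k, H) = 6 (V(k, H) = 3*2 = 6)
U = -3/2 (U = 2*(6/(-8)) = 2*(6*(-⅛)) = 2*(-¾) = -3/2 ≈ -1.5000)
S(X, q) = -6 (S(X, q) = 9/(-3/2) = 9*(-⅔) = -6)
R(p) = 100
√(R(S(V(-4, -1), 14)) - 23194) = √(100 - 23194) = √(-23094) = 3*I*√2566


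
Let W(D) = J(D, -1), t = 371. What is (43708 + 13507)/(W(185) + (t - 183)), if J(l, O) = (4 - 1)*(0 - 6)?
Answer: 11443/34 ≈ 336.56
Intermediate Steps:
J(l, O) = -18 (J(l, O) = 3*(-6) = -18)
W(D) = -18
(43708 + 13507)/(W(185) + (t - 183)) = (43708 + 13507)/(-18 + (371 - 183)) = 57215/(-18 + 188) = 57215/170 = 57215*(1/170) = 11443/34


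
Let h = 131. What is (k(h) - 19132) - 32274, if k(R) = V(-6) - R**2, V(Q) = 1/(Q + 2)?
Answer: -274269/4 ≈ -68567.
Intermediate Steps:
V(Q) = 1/(2 + Q)
k(R) = -1/4 - R**2 (k(R) = 1/(2 - 6) - R**2 = 1/(-4) - R**2 = -1/4 - R**2)
(k(h) - 19132) - 32274 = ((-1/4 - 1*131**2) - 19132) - 32274 = ((-1/4 - 1*17161) - 19132) - 32274 = ((-1/4 - 17161) - 19132) - 32274 = (-68645/4 - 19132) - 32274 = -145173/4 - 32274 = -274269/4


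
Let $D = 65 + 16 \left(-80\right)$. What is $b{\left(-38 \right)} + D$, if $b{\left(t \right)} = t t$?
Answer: $229$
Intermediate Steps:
$b{\left(t \right)} = t^{2}$
$D = -1215$ ($D = 65 - 1280 = -1215$)
$b{\left(-38 \right)} + D = \left(-38\right)^{2} - 1215 = 1444 - 1215 = 229$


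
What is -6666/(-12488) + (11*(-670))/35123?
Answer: 6458789/19937092 ≈ 0.32396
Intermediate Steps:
-6666/(-12488) + (11*(-670))/35123 = -6666*(-1/12488) - 7370*1/35123 = 3333/6244 - 670/3193 = 6458789/19937092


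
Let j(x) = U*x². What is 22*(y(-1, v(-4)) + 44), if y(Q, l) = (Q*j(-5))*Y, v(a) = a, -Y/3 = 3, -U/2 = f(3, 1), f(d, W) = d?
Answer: -28732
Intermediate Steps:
U = -6 (U = -2*3 = -6)
Y = -9 (Y = -3*3 = -9)
j(x) = -6*x²
y(Q, l) = 1350*Q (y(Q, l) = (Q*(-6*(-5)²))*(-9) = (Q*(-6*25))*(-9) = (Q*(-150))*(-9) = -150*Q*(-9) = 1350*Q)
22*(y(-1, v(-4)) + 44) = 22*(1350*(-1) + 44) = 22*(-1350 + 44) = 22*(-1306) = -28732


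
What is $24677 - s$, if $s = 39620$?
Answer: $-14943$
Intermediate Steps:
$24677 - s = 24677 - 39620 = -14943$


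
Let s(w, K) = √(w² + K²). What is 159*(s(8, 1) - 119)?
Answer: -18921 + 159*√65 ≈ -17639.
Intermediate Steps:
s(w, K) = √(K² + w²)
159*(s(8, 1) - 119) = 159*(√(1² + 8²) - 119) = 159*(√(1 + 64) - 119) = 159*(√65 - 119) = 159*(-119 + √65) = -18921 + 159*√65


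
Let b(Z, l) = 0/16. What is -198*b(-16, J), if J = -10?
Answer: 0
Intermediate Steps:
b(Z, l) = 0 (b(Z, l) = 0*(1/16) = 0)
-198*b(-16, J) = -198*0 = 0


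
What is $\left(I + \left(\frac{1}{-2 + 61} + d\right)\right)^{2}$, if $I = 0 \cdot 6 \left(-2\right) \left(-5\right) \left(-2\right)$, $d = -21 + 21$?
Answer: $\frac{1}{3481} \approx 0.00028727$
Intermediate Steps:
$d = 0$
$I = 0$ ($I = 0 \left(\left(-12\right) \left(-5\right)\right) \left(-2\right) = 0 \cdot 60 \left(-2\right) = 0 \left(-2\right) = 0$)
$\left(I + \left(\frac{1}{-2 + 61} + d\right)\right)^{2} = \left(0 + \left(\frac{1}{-2 + 61} + 0\right)\right)^{2} = \left(0 + \left(\frac{1}{59} + 0\right)\right)^{2} = \left(0 + \frac{1}{59}\right)^{2} = \left(\frac{1}{59}\right)^{2} = \frac{1}{3481}$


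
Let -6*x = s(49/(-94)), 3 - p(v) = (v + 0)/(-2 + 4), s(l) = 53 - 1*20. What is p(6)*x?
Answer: 0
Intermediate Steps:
s(l) = 33 (s(l) = 53 - 20 = 33)
p(v) = 3 - v/2 (p(v) = 3 - (v + 0)/(-2 + 4) = 3 - v/2)
x = -11/2 (x = -1/6*33 = -11/2 ≈ -5.5000)
p(6)*x = (3 - 1/2*6)*(-11/2) = (3 - 3)*(-11/2) = 0*(-11/2) = 0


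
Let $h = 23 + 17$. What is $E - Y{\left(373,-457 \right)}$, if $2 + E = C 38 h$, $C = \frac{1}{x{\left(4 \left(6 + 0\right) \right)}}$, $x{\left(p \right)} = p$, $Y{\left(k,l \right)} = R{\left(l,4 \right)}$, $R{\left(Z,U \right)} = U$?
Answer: $\frac{172}{3} \approx 57.333$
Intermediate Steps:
$Y{\left(k,l \right)} = 4$
$h = 40$
$C = \frac{1}{24}$ ($C = \frac{1}{4 \left(6 + 0\right)} = \frac{1}{4 \cdot 6} = \frac{1}{24} \approx 0.041667$)
$E = \frac{184}{3}$ ($E = -2 + \frac{1}{24} \cdot 38 \cdot 40 = -2 + \frac{19}{12} \cdot 40 = -2 + \frac{190}{3} = \frac{184}{3} \approx 61.333$)
$E - Y{\left(373,-457 \right)} = \frac{184}{3} - 4 = \frac{172}{3}$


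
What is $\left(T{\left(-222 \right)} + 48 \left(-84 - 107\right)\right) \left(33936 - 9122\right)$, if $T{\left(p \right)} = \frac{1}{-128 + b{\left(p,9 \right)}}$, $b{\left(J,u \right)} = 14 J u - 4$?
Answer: $- \frac{3196756267511}{14052} \approx -2.2749 \cdot 10^{8}$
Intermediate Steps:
$b{\left(J,u \right)} = -4 + 14 J u$ ($b{\left(J,u \right)} = 14 J u - 4 = -4 + 14 J u$)
$T{\left(p \right)} = \frac{1}{-132 + 126 p}$ ($T{\left(p \right)} = \frac{1}{-128 + \left(-4 + 14 p 9\right)} = \frac{1}{-128 + \left(-4 + 126 p\right)} = \frac{1}{-132 + 126 p}$)
$\left(T{\left(-222 \right)} + 48 \left(-84 - 107\right)\right) \left(33936 - 9122\right) = \left(\frac{1}{6 \left(-22 + 21 \left(-222\right)\right)} + 48 \left(-84 - 107\right)\right) \left(33936 - 9122\right) = \left(\frac{1}{6 \left(-22 - 4662\right)} + 48 \left(-191\right)\right) 24814 = \left(\frac{1}{6 \left(-4684\right)} - 9168\right) 24814 = \left(\frac{1}{6} \left(- \frac{1}{4684}\right) - 9168\right) 24814 = \left(- \frac{1}{28104} - 9168\right) 24814 = \left(- \frac{257657473}{28104}\right) 24814 = - \frac{3196756267511}{14052}$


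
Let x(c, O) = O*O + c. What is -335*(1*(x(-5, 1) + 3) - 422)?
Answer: 141705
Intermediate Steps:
x(c, O) = c + O² (x(c, O) = O² + c = c + O²)
-335*(1*(x(-5, 1) + 3) - 422) = -335*(1*((-5 + 1²) + 3) - 422) = -335*(1*((-5 + 1) + 3) - 422) = -335*(1*(-4 + 3) - 422) = -335*(1*(-1) - 422) = -335*(-1 - 422) = -335*(-423) = 141705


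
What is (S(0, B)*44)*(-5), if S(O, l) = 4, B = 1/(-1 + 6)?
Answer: -880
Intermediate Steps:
B = 1/5 ≈ 0.20000
(S(0, B)*44)*(-5) = (4*44)*(-5) = 176*(-5) = -880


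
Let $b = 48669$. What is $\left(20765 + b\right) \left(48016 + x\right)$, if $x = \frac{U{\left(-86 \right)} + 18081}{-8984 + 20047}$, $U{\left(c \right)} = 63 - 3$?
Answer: $\frac{36884670391666}{11063} \approx 3.3341 \cdot 10^{9}$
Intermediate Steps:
$U{\left(c \right)} = 60$
$x = \frac{18141}{11063}$ ($x = \frac{60 + 18081}{-8984 + 20047} = \frac{18141}{11063} \approx 1.6398$)
$\left(20765 + b\right) \left(48016 + x\right) = \left(20765 + 48669\right) \left(48016 + \frac{18141}{11063}\right) = 69434 \cdot \frac{531219149}{11063} = \frac{36884670391666}{11063}$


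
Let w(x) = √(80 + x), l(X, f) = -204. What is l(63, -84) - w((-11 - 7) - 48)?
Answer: -204 - √14 ≈ -207.74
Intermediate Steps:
l(63, -84) - w((-11 - 7) - 48) = -204 - √(80 + ((-11 - 7) - 48)) = -204 - √(80 + (-18 - 48)) = -204 - √(80 - 66) = -204 - √14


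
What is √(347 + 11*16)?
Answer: √523 ≈ 22.869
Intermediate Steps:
√(347 + 11*16) = √(347 + 176) = √523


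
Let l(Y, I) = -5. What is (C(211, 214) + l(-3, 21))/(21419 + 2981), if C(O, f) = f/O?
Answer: -841/5148400 ≈ -0.00016335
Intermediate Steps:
(C(211, 214) + l(-3, 21))/(21419 + 2981) = (214/211 - 5)/(21419 + 2981) = (214*(1/211) - 5)/24400 = (214/211 - 5)*(1/24400) = -841/211*1/24400 = -841/5148400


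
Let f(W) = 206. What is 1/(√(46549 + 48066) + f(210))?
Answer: -206/52179 + √94615/52179 ≈ 0.0019471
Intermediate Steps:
1/(√(46549 + 48066) + f(210)) = 1/(√(46549 + 48066) + 206) = 1/(√94615 + 206) = 1/(206 + √94615)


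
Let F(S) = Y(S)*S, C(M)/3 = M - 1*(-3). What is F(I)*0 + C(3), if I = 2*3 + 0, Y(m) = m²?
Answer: 18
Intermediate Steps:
I = 6 (I = 6 + 0 = 6)
C(M) = 9 + 3*M (C(M) = 3*(M - 1*(-3)) = 3*(M + 3) = 3*(3 + M) = 9 + 3*M)
F(S) = S³ (F(S) = S²*S = S³)
F(I)*0 + C(3) = 6³*0 + (9 + 3*3) = 216*0 + (9 + 9) = 0 + 18 = 18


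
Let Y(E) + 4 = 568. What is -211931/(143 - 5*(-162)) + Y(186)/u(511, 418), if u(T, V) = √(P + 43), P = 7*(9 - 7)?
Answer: -211931/953 + 188*√57/19 ≈ -147.68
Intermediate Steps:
P = 14 (P = 7*2 = 14)
Y(E) = 564 (Y(E) = -4 + 568 = 564)
u(T, V) = √57 (u(T, V) = √(14 + 43) = √57)
-211931/(143 - 5*(-162)) + Y(186)/u(511, 418) = -211931/(143 - 5*(-162)) + 564/(√57) = -211931/(143 + 810) + 564*(√57/57) = -211931/953 + 188*√57/19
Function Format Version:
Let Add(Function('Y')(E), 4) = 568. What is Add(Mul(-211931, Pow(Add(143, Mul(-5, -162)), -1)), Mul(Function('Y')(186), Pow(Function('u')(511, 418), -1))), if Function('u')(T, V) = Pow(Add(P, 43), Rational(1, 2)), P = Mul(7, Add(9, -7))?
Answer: Add(Rational(-211931, 953), Mul(Rational(188, 19), Pow(57, Rational(1, 2)))) ≈ -147.68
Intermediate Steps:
P = 14 (P = Mul(7, 2) = 14)
Function('Y')(E) = 564 (Function('Y')(E) = Add(-4, 568) = 564)
Function('u')(T, V) = Pow(57, Rational(1, 2)) (Function('u')(T, V) = Pow(Add(14, 43), Rational(1, 2)) = Pow(57, Rational(1, 2)))
Add(Mul(-211931, Pow(Add(143, Mul(-5, -162)), -1)), Mul(Function('Y')(186), Pow(Function('u')(511, 418), -1))) = Add(Mul(-211931, Pow(Add(143, Mul(-5, -162)), -1)), Mul(564, Pow(Pow(57, Rational(1, 2)), -1))) = Add(Mul(-211931, Pow(Add(143, 810), -1)), Mul(564, Mul(Rational(1, 57), Pow(57, Rational(1, 2))))) = Add(Mul(-211931, Pow(953, -1)), Mul(Rational(188, 19), Pow(57, Rational(1, 2)))) = Add(Mul(-211931, Rational(1, 953)), Mul(Rational(188, 19), Pow(57, Rational(1, 2)))) = Add(Rational(-211931, 953), Mul(Rational(188, 19), Pow(57, Rational(1, 2))))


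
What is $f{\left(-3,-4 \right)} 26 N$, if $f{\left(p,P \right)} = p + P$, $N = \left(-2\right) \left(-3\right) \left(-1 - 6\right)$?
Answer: $7644$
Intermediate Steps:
$N = -42$ ($N = 6 \left(-1 - 6\right) = 6 \left(-7\right) = -42$)
$f{\left(p,P \right)} = P + p$
$f{\left(-3,-4 \right)} 26 N = \left(-4 - 3\right) 26 \left(-42\right) = \left(-7\right) 26 \left(-42\right) = \left(-182\right) \left(-42\right) = 7644$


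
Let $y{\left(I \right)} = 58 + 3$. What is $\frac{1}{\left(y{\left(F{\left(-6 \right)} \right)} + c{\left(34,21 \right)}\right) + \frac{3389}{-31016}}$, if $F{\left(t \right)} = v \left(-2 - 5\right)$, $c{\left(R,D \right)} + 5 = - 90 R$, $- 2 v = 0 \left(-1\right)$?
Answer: $- \frac{31016}{93175453} \approx -0.00033288$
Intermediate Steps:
$v = 0$ ($v = - \frac{0 \left(-1\right)}{2} = \left(- \frac{1}{2}\right) 0 = 0$)
$c{\left(R,D \right)} = -5 - 90 R$
$F{\left(t \right)} = 0$ ($F{\left(t \right)} = 0 \left(-2 - 5\right) = 0 \left(-7\right) = 0$)
$y{\left(I \right)} = 61$
$\frac{1}{\left(y{\left(F{\left(-6 \right)} \right)} + c{\left(34,21 \right)}\right) + \frac{3389}{-31016}} = \frac{1}{\left(61 - 3065\right) + \frac{3389}{-31016}} = \frac{1}{\left(61 - 3065\right) + 3389 \left(- \frac{1}{31016}\right)} = \frac{1}{\left(61 - 3065\right) - \frac{3389}{31016}} = \frac{1}{-3004 - \frac{3389}{31016}} = \frac{1}{- \frac{93175453}{31016}} = - \frac{31016}{93175453}$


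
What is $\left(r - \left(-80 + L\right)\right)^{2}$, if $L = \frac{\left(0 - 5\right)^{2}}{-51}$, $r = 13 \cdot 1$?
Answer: $\frac{22733824}{2601} \approx 8740.4$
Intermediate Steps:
$r = 13$
$L = - \frac{25}{51}$ ($L = \left(-5\right)^{2} \left(- \frac{1}{51}\right) = 25 \left(- \frac{1}{51}\right) = - \frac{25}{51} \approx -0.4902$)
$\left(r - \left(-80 + L\right)\right)^{2} = \left(13 + \left(80 - - \frac{25}{51}\right)\right)^{2} = \left(13 + \left(80 + \frac{25}{51}\right)\right)^{2} = \left(13 + \frac{4105}{51}\right)^{2} = \left(\frac{4768}{51}\right)^{2} = \frac{22733824}{2601}$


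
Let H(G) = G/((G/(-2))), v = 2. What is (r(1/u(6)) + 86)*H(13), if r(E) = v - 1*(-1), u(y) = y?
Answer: -178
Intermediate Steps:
H(G) = -2 (H(G) = G/((G*(-1/2))) = G/((-G/2)) = G*(-2/G) = -2)
r(E) = 3 (r(E) = 2 - 1*(-1) = 2 + 1 = 3)
(r(1/u(6)) + 86)*H(13) = (3 + 86)*(-2) = 89*(-2) = -178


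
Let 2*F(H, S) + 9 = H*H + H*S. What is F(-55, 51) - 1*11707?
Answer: -23203/2 ≈ -11602.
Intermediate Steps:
F(H, S) = -9/2 + H²/2 + H*S/2 (F(H, S) = -9/2 + (H*H + H*S)/2 = -9/2 + (H² + H*S)/2 = -9/2 + (H²/2 + H*S/2) = -9/2 + H²/2 + H*S/2)
F(-55, 51) - 1*11707 = (-9/2 + (½)*(-55)² + (½)*(-55)*51) - 1*11707 = (-9/2 + (½)*3025 - 2805/2) - 11707 = (-9/2 + 3025/2 - 2805/2) - 11707 = 211/2 - 11707 = -23203/2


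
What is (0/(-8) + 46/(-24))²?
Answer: 529/144 ≈ 3.6736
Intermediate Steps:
(0/(-8) + 46/(-24))² = (0*(-⅛) + 46*(-1/24))² = (0 - 23/12)² = (-23/12)² = 529/144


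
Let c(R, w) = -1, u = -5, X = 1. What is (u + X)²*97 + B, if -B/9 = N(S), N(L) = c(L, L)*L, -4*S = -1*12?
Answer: 1579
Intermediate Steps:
S = 3 (S = -(-1)*12/4 = -¼*(-12) = 3)
N(L) = -L
B = 27 (B = -(-9)*3 = -9*(-3) = 27)
(u + X)²*97 + B = (-5 + 1)²*97 + 27 = (-4)²*97 + 27 = 16*97 + 27 = 1552 + 27 = 1579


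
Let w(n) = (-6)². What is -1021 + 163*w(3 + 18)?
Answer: 4847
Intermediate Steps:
w(n) = 36
-1021 + 163*w(3 + 18) = -1021 + 163*36 = -1021 + 5868 = 4847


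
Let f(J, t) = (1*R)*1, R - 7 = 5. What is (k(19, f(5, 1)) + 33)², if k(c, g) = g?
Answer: 2025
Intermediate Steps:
R = 12 (R = 7 + 5 = 12)
f(J, t) = 12 (f(J, t) = (1*12)*1 = 12*1 = 12)
(k(19, f(5, 1)) + 33)² = (12 + 33)² = 45² = 2025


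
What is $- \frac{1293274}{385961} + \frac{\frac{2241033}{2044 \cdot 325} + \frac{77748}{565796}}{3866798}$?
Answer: $- \frac{6102605877313632318119}{1821244767352580369800} \approx -3.3508$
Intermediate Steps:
$- \frac{1293274}{385961} + \frac{\frac{2241033}{2044 \cdot 325} + \frac{77748}{565796}}{3866798} = \left(-1293274\right) \frac{1}{385961} + \left(\frac{2241033}{664300} + 77748 \cdot \frac{1}{565796}\right) \frac{1}{3866798} = - \frac{1293274}{385961} + \left(2241033 \cdot \frac{1}{664300} + \frac{1767}{12859}\right) \frac{1}{3866798} = - \frac{1293274}{385961} + \left(\frac{2241033}{664300} + \frac{1767}{12859}\right) \frac{1}{3866798} = - \frac{1293274}{385961} + \frac{4284465921}{1220319100} \cdot \frac{1}{3866798} = - \frac{1293274}{385961} + \frac{4284465921}{4718727455241800} = - \frac{6102605877313632318119}{1821244767352580369800}$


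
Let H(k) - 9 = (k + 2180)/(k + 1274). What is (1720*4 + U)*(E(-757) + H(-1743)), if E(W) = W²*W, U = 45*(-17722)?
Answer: 160850633742188130/469 ≈ 3.4296e+14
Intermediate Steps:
U = -797490
H(k) = 9 + (2180 + k)/(1274 + k) (H(k) = 9 + (k + 2180)/(k + 1274) = 9 + (2180 + k)/(1274 + k))
E(W) = W³
(1720*4 + U)*(E(-757) + H(-1743)) = (1720*4 - 797490)*((-757)³ + 2*(6823 + 5*(-1743))/(1274 - 1743)) = (6880 - 797490)*(-433798093 + 2*(6823 - 8715)/(-469)) = -790610*(-433798093 + 2*(-1/469)*(-1892)) = -790610*(-433798093 + 3784/469) = -790610*(-203451301833/469) = 160850633742188130/469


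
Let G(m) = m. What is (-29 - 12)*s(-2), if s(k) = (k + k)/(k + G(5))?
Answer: 164/3 ≈ 54.667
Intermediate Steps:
s(k) = 2*k/(5 + k) (s(k) = (k + k)/(k + 5) = (2*k)/(5 + k) = 2*k/(5 + k))
(-29 - 12)*s(-2) = (-29 - 12)*(2*(-2)/(5 - 2)) = -82*(-2)/3 = -41*(-4/3) = 164/3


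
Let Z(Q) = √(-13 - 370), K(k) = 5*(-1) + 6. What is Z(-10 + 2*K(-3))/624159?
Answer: I*√383/624159 ≈ 3.1355e-5*I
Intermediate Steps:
K(k) = 1 (K(k) = -5 + 6 = 1)
Z(Q) = I*√383 (Z(Q) = √(-383) = I*√383)
Z(-10 + 2*K(-3))/624159 = (I*√383)/624159 = (I*√383)*(1/624159) = I*√383/624159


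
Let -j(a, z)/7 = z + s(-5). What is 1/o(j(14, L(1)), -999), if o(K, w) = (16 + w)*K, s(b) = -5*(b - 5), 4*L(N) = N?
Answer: 4/1383081 ≈ 2.8921e-6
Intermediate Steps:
L(N) = N/4
s(b) = 25 - 5*b (s(b) = -5*(-5 + b) = 25 - 5*b)
j(a, z) = -350 - 7*z (j(a, z) = -7*(z + (25 - 5*(-5))) = -7*(z + (25 + 25)) = -7*(z + 50) = -7*(50 + z) = -350 - 7*z)
o(K, w) = K*(16 + w)
1/o(j(14, L(1)), -999) = 1/((-350 - 7/4)*(16 - 999)) = 1/((-350 - 7*¼)*(-983)) = 1/((-350 - 7/4)*(-983)) = 1/(-1407/4*(-983)) = 1/(1383081/4) = 4/1383081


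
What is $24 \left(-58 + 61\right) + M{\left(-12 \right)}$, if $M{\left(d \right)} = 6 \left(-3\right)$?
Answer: $54$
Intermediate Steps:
$M{\left(d \right)} = -18$
$24 \left(-58 + 61\right) + M{\left(-12 \right)} = 24 \left(-58 + 61\right) - 18 = 24 \cdot 3 - 18 = 72 - 18 = 54$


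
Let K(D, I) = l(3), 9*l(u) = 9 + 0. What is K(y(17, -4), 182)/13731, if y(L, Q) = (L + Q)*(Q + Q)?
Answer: 1/13731 ≈ 7.2828e-5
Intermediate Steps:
y(L, Q) = 2*Q*(L + Q) (y(L, Q) = (L + Q)*(2*Q) = 2*Q*(L + Q))
l(u) = 1 (l(u) = (9 + 0)/9 = (1/9)*9 = 1)
K(D, I) = 1
K(y(17, -4), 182)/13731 = 1/13731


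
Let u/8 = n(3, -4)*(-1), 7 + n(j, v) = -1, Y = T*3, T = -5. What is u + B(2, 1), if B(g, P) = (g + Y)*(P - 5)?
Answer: 116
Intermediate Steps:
Y = -15 (Y = -5*3 = -15)
n(j, v) = -8 (n(j, v) = -7 - 1 = -8)
u = 64 (u = 8*(-8*(-1)) = 8*8 = 64)
B(g, P) = (-15 + g)*(-5 + P) (B(g, P) = (g - 15)*(P - 5) = (-15 + g)*(-5 + P))
u + B(2, 1) = 64 + (75 - 15*1 - 5*2 + 1*2) = 64 + (75 - 15 - 10 + 2) = 64 + 52 = 116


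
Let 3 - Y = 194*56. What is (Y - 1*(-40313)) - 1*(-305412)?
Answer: 334864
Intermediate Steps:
Y = -10861 (Y = 3 - 194*56 = 3 - 1*10864 = 3 - 10864 = -10861)
(Y - 1*(-40313)) - 1*(-305412) = (-10861 - 1*(-40313)) - 1*(-305412) = (-10861 + 40313) + 305412 = 29452 + 305412 = 334864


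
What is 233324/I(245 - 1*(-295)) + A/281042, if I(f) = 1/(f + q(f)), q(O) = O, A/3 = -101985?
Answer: 70819750790685/281042 ≈ 2.5199e+8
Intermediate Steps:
A = -305955 (A = 3*(-101985) = -305955)
I(f) = 1/(2*f) (I(f) = 1/(f + f) = 1/(2*f))
233324/I(245 - 1*(-295)) + A/281042 = 233324/((1/(2*(245 - 1*(-295))))) - 305955/281042 = 233324/((1/(2*(245 + 295)))) - 305955*1/281042 = 233324/(((½)/540)) - 305955/281042 = 233324/(((½)*(1/540))) - 305955/281042 = 233324/(1/1080) - 305955/281042 = 233324*1080 - 305955/281042 = 251989920 - 305955/281042 = 70819750790685/281042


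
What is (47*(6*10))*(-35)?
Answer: -98700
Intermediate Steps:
(47*(6*10))*(-35) = (47*60)*(-35) = 2820*(-35) = -98700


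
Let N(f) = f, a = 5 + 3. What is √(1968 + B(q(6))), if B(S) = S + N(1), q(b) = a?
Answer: √1977 ≈ 44.463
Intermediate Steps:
a = 8
q(b) = 8
B(S) = 1 + S (B(S) = S + 1 = 1 + S)
√(1968 + B(q(6))) = √(1968 + (1 + 8)) = √(1968 + 9) = √1977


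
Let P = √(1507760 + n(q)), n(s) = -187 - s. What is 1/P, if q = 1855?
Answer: √167302/501906 ≈ 0.00081494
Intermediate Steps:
P = 3*√167302 (P = √(1507760 + (-187 - 1*1855)) = √(1507760 + (-187 - 1855)) = √(1507760 - 2042) = √1505718 = 3*√167302 ≈ 1227.1)
1/P = 1/(3*√167302) = √167302/501906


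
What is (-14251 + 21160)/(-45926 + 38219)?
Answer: -329/367 ≈ -0.89646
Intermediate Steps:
(-14251 + 21160)/(-45926 + 38219) = 6909/(-7707) = 6909*(-1/7707) = -329/367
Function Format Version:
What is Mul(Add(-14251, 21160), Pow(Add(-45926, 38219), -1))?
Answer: Rational(-329, 367) ≈ -0.89646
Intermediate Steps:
Mul(Add(-14251, 21160), Pow(Add(-45926, 38219), -1)) = Mul(6909, Pow(-7707, -1)) = Mul(6909, Rational(-1, 7707)) = Rational(-329, 367)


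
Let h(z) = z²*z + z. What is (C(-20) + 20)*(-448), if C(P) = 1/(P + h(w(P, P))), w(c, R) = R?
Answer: -9004744/1005 ≈ -8959.9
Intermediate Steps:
h(z) = z + z³ (h(z) = z³ + z = z + z³)
C(P) = 1/(P³ + 2*P) (C(P) = 1/(P + (P + P³)) = 1/(P³ + 2*P))
(C(-20) + 20)*(-448) = (1/((-20)*(2 + (-20)²)) + 20)*(-448) = (-1/(20*(2 + 400)) + 20)*(-448) = (-1/20/402 + 20)*(-448) = (-1/20*1/402 + 20)*(-448) = (-1/8040 + 20)*(-448) = (160799/8040)*(-448) = -9004744/1005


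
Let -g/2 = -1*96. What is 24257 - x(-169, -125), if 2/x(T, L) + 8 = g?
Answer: 2231643/92 ≈ 24257.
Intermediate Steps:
g = 192 (g = -(-2)*96 = -2*(-96) = 192)
x(T, L) = 1/92 (x(T, L) = 2/(-8 + 192) = 2/184 = 2*(1/184) = 1/92)
24257 - x(-169, -125) = 24257 - 1*1/92 = 24257 - 1/92 = 2231643/92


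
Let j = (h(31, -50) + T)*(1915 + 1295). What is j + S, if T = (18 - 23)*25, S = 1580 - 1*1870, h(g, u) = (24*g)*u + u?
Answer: -119974040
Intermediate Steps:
h(g, u) = u + 24*g*u (h(g, u) = 24*g*u + u = u + 24*g*u)
S = -290 (S = 1580 - 1870 = -290)
T = -125 (T = -5*25 = -125)
j = -119973750 (j = (-50*(1 + 24*31) - 125)*(1915 + 1295) = (-50*(1 + 744) - 125)*3210 = (-50*745 - 125)*3210 = (-37250 - 125)*3210 = -37375*3210 = -119973750)
j + S = -119973750 - 290 = -119974040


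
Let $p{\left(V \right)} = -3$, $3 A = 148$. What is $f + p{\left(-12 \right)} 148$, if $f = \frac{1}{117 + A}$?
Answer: $- \frac{221553}{499} \approx -443.99$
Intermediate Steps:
$A = \frac{148}{3}$ ($A = \frac{1}{3} \cdot 148 = \frac{148}{3} \approx 49.333$)
$f = \frac{3}{499}$ ($f = \frac{1}{117 + \frac{148}{3}} = \frac{1}{\frac{499}{3}} = \frac{3}{499} \approx 0.006012$)
$f + p{\left(-12 \right)} 148 = \frac{3}{499} - 444 = - \frac{221553}{499}$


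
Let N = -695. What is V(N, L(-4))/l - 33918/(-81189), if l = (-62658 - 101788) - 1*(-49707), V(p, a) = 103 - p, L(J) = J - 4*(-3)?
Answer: 1275642860/3105181557 ≈ 0.41081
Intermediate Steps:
L(J) = 12 + J (L(J) = J + 12 = 12 + J)
l = -114739 (l = -164446 + 49707 = -114739)
V(N, L(-4))/l - 33918/(-81189) = (103 - 1*(-695))/(-114739) - 33918/(-81189) = (103 + 695)*(-1/114739) - 33918*(-1/81189) = 798*(-1/114739) + 11306/27063 = -798/114739 + 11306/27063 = 1275642860/3105181557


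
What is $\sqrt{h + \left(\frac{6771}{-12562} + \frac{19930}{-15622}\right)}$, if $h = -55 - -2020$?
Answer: $\frac{\sqrt{18901319852681519858}}{98121782} \approx 44.308$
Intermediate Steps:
$h = 1965$ ($h = -55 + 2020 = 1965$)
$\sqrt{h + \left(\frac{6771}{-12562} + \frac{19930}{-15622}\right)} = \sqrt{1965 + \left(\frac{6771}{-12562} + \frac{19930}{-15622}\right)} = \sqrt{1965 + \left(6771 \left(- \frac{1}{12562}\right) + 19930 \left(- \frac{1}{15622}\right)\right)} = \sqrt{1965 - \frac{178068611}{98121782}} = \sqrt{\frac{192631233019}{98121782}} = \frac{\sqrt{18901319852681519858}}{98121782}$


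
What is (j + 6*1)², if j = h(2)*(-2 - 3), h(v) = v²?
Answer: 196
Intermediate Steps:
j = -20 (j = 2²*(-2 - 3) = 4*(-5) = -20)
(j + 6*1)² = (-20 + 6*1)² = (-20 + 6)² = (-14)² = 196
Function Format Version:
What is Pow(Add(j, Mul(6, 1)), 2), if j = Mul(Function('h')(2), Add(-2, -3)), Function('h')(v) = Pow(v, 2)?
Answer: 196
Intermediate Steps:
j = -20 (j = Mul(Pow(2, 2), Add(-2, -3)) = Mul(4, -5) = -20)
Pow(Add(j, Mul(6, 1)), 2) = Pow(Add(-20, Mul(6, 1)), 2) = Pow(Add(-20, 6), 2) = Pow(-14, 2) = 196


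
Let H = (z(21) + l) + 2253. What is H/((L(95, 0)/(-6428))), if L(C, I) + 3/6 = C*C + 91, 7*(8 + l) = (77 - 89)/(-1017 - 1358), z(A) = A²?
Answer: -574081620272/303090375 ≈ -1894.1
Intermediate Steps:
l = -132988/16625 (l = -8 + ((77 - 89)/(-1017 - 1358))/7 = -8 + (-12/(-2375))/7 = -8 + (-12*(-1/2375))/7 = -8 + (⅐)*(12/2375) = -8 + 12/16625 = -132988/16625 ≈ -7.9993)
L(C, I) = 181/2 + C² (L(C, I) = -½ + (C*C + 91) = -½ + (C² + 91) = -½ + (91 + C²) = 181/2 + C²)
H = 44654762/16625 (H = (21² - 132988/16625) + 2253 = (441 - 132988/16625) + 2253 = 7198637/16625 + 2253 = 44654762/16625 ≈ 2686.0)
H/((L(95, 0)/(-6428))) = 44654762/(16625*(((181/2 + 95²)/(-6428)))) = 44654762/(16625*(((181/2 + 9025)*(-1/6428)))) = 44654762/(16625*(((18231/2)*(-1/6428)))) = 44654762/(16625*(-18231/12856)) = (44654762/16625)*(-12856/18231) = -574081620272/303090375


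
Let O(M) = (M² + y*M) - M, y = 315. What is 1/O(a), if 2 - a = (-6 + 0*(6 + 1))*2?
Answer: 1/4592 ≈ 0.00021777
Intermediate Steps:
a = 14 (a = 2 - (-6 + 0*(6 + 1))*2 = 2 - (-6 + 0*7)*2 = 2 - (-6 + 0)*2 = 2 - (-6)*2 = 2 - 1*(-12) = 2 + 12 = 14)
O(M) = M² + 314*M (O(M) = (M² + 315*M) - M = M² + 314*M)
1/O(a) = 1/(14*(314 + 14)) = 1/(14*328) = 1/4592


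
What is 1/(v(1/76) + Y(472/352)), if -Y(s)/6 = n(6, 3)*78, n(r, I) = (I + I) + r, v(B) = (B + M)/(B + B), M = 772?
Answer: 2/47441 ≈ 4.2158e-5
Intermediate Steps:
v(B) = (772 + B)/(2*B) (v(B) = (B + 772)/(B + B) = (772 + B)/((2*B)) = (772 + B)*(1/(2*B)) = (772 + B)/(2*B))
n(r, I) = r + 2*I (n(r, I) = 2*I + r = r + 2*I)
Y(s) = -5616 (Y(s) = -6*(6 + 2*3)*78 = -6*(6 + 6)*78 = -72*78 = -6*936 = -5616)
1/(v(1/76) + Y(472/352)) = 1/((772 + 1/76)/(2*(1/76)) - 5616) = 1/((½)*76*(58673/76) - 5616) = 1/(58673/2 - 5616) = 1/(47441/2) = 2/47441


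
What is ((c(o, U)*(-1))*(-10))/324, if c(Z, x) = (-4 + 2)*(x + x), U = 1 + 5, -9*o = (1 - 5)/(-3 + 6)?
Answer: -20/27 ≈ -0.74074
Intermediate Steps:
o = 4/27 (o = -(1 - 5)/(9*(-3 + 6)) = -(-4)/(9*3) = -⅑*(-4/3) = 4/27 ≈ 0.14815)
U = 6
c(Z, x) = -4*x
((c(o, U)*(-1))*(-10))/324 = ((-4*6*(-1))*(-10))/324 = (-24*(-1)*(-10))*(1/324) = (24*(-10))*(1/324) = -240*1/324 = -20/27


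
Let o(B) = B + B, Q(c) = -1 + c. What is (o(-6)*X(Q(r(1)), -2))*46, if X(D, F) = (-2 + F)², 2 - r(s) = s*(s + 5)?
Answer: -8832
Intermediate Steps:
r(s) = 2 - s*(5 + s) (r(s) = 2 - s*(s + 5) = 2 - s*(5 + s))
o(B) = 2*B
(o(-6)*X(Q(r(1)), -2))*46 = ((2*(-6))*(-2 - 2)²)*46 = -12*(-4)²*46 = -12*16*46 = -192*46 = -8832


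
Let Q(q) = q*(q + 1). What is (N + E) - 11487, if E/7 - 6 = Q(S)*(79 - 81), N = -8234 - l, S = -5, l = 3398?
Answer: -23357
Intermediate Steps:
N = -11632 (N = -8234 - 1*3398 = -8234 - 3398 = -11632)
Q(q) = q*(1 + q)
E = -238 (E = 42 + 7*((-5*(1 - 5))*(79 - 81)) = 42 + 7*(-5*(-4)*(-2)) = 42 + 7*(20*(-2)) = 42 + 7*(-40) = 42 - 280 = -238)
(N + E) - 11487 = (-11632 - 238) - 11487 = -11870 - 11487 = -23357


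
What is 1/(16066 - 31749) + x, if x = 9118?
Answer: 142997593/15683 ≈ 9118.0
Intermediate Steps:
1/(16066 - 31749) + x = 1/(16066 - 31749) + 9118 = 1/(-15683) + 9118 = -1/15683 + 9118 = 142997593/15683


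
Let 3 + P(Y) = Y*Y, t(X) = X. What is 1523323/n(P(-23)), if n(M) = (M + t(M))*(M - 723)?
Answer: -1523323/207244 ≈ -7.3504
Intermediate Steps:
P(Y) = -3 + Y² (P(Y) = -3 + Y*Y = -3 + Y²)
n(M) = 2*M*(-723 + M) (n(M) = (M + M)*(M - 723) = (2*M)*(-723 + M) = 2*M*(-723 + M))
1523323/n(P(-23)) = 1523323/((2*(-3 + (-23)²)*(-723 + (-3 + (-23)²)))) = 1523323/((2*(-3 + 529)*(-723 + (-3 + 529)))) = 1523323/((2*526*(-723 + 526))) = 1523323/((2*526*(-197))) = 1523323/(-207244) = 1523323*(-1/207244) = -1523323/207244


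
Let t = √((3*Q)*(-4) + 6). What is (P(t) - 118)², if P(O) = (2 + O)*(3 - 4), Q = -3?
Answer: (120 + √42)² ≈ 15997.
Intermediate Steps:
t = √42 (t = √((3*(-3))*(-4) + 6) = √(-9*(-4) + 6) = √(36 + 6) = √42 ≈ 6.4807)
P(O) = -2 - O (P(O) = (2 + O)*(-1) = -2 - O)
(P(t) - 118)² = ((-2 - √42) - 118)² = (-120 - √42)²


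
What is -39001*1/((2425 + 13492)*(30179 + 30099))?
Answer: -39001/959444926 ≈ -4.0650e-5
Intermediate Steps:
-39001*1/((2425 + 13492)*(30179 + 30099)) = -39001/(60278*15917) = -39001/959444926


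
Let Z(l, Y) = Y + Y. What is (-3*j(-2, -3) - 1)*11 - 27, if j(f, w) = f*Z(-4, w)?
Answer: -434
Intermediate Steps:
Z(l, Y) = 2*Y
j(f, w) = 2*f*w (j(f, w) = f*(2*w) = 2*f*w)
(-3*j(-2, -3) - 1)*11 - 27 = (-6*(-2)*(-3) - 1)*11 - 27 = (-3*12 - 1)*11 - 27 = (-36 - 1)*11 - 27 = -37*11 - 27 = -407 - 27 = -434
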